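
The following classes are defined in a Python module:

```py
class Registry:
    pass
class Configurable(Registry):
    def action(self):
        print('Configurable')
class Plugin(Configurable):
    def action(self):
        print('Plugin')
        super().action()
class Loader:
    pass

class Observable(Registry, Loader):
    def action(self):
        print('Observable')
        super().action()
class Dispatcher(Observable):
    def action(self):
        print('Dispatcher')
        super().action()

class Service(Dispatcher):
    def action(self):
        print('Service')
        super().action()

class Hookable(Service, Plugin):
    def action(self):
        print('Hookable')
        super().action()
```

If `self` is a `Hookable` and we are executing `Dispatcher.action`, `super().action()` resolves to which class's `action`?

L[Hookable] = Hookable + merge(L[Service], L[Plugin], [Service Plugin])
  take Service:  [Service Dispatcher Observable Registry Loader object] + [Plugin Configurable Registry object] + [Service Plugin]
  take Dispatcher:  [Dispatcher Observable Registry Loader object] + [Plugin Configurable Registry object] + [Plugin]
  take Observable:  [Observable Registry Loader object] + [Plugin Configurable Registry object] + [Plugin]
  take Plugin:  [Registry Loader object] + [Plugin Configurable Registry object] + [Plugin]
  take Configurable:  [Registry Loader object] + [Configurable Registry object]
  take Registry:  [Registry Loader object] + [Registry object]
  take Loader:  [Loader object] + [object]
  take object:  [object] + [object]
MRO: Hookable Service Dispatcher Observable Plugin Configurable Registry Loader object
super() in Dispatcher.action on a Hookable instance goes to the class after Dispatcher in Hookable's MRO: Observable.

Observable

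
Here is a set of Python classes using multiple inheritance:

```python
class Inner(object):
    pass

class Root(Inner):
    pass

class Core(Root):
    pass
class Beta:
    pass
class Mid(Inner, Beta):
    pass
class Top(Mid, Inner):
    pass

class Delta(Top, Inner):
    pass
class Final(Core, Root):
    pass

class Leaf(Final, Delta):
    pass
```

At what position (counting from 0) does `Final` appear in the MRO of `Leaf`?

1

L[Leaf] = Leaf + merge(L[Final], L[Delta], [Final Delta])
  take Final:  [Final Core Root Inner object] + [Delta Top Mid Inner Beta object] + [Final Delta]
  take Core:  [Core Root Inner object] + [Delta Top Mid Inner Beta object] + [Delta]
  take Root:  [Root Inner object] + [Delta Top Mid Inner Beta object] + [Delta]
  take Delta:  [Inner object] + [Delta Top Mid Inner Beta object] + [Delta]
  take Top:  [Inner object] + [Top Mid Inner Beta object]
  take Mid:  [Inner object] + [Mid Inner Beta object]
  take Inner:  [Inner object] + [Inner Beta object]
  take Beta:  [object] + [Beta object]
  take object:  [object] + [object]
MRO: Leaf Final Core Root Delta Top Mid Inner Beta object
Final sits at index 1.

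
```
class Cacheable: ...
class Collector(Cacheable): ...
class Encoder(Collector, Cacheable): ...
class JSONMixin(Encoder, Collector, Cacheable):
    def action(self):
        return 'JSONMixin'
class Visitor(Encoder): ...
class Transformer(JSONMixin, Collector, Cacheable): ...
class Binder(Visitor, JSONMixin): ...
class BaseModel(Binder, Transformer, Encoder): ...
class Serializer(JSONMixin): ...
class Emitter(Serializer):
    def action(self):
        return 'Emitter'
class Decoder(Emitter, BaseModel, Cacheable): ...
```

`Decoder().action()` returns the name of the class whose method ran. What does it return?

L[Decoder] = Decoder + merge(L[Emitter], L[BaseModel], L[Cacheable], [Emitter BaseModel Cacheable])
  take Emitter:  [Emitter Serializer JSONMixin Encoder Collector Cacheable object] + [BaseModel Binder Visitor Transformer JSONMixin Encoder Collector Cacheable object] + [Cacheable object] + [Emitter BaseModel Cacheable]
  take Serializer:  [Serializer JSONMixin Encoder Collector Cacheable object] + [BaseModel Binder Visitor Transformer JSONMixin Encoder Collector Cacheable object] + [Cacheable object] + [BaseModel Cacheable]
  take BaseModel:  [JSONMixin Encoder Collector Cacheable object] + [BaseModel Binder Visitor Transformer JSONMixin Encoder Collector Cacheable object] + [Cacheable object] + [BaseModel Cacheable]
  take Binder:  [JSONMixin Encoder Collector Cacheable object] + [Binder Visitor Transformer JSONMixin Encoder Collector Cacheable object] + [Cacheable object] + [Cacheable]
  take Visitor:  [JSONMixin Encoder Collector Cacheable object] + [Visitor Transformer JSONMixin Encoder Collector Cacheable object] + [Cacheable object] + [Cacheable]
  take Transformer:  [JSONMixin Encoder Collector Cacheable object] + [Transformer JSONMixin Encoder Collector Cacheable object] + [Cacheable object] + [Cacheable]
  take JSONMixin:  [JSONMixin Encoder Collector Cacheable object] + [JSONMixin Encoder Collector Cacheable object] + [Cacheable object] + [Cacheable]
  take Encoder:  [Encoder Collector Cacheable object] + [Encoder Collector Cacheable object] + [Cacheable object] + [Cacheable]
  take Collector:  [Collector Cacheable object] + [Collector Cacheable object] + [Cacheable object] + [Cacheable]
  take Cacheable:  [Cacheable object] + [Cacheable object] + [Cacheable object] + [Cacheable]
  take object:  [object] + [object] + [object]
MRO: Decoder Emitter Serializer BaseModel Binder Visitor Transformer JSONMixin Encoder Collector Cacheable object
action is defined in: Emitter, JSONMixin. First along the MRO is Emitter.

Emitter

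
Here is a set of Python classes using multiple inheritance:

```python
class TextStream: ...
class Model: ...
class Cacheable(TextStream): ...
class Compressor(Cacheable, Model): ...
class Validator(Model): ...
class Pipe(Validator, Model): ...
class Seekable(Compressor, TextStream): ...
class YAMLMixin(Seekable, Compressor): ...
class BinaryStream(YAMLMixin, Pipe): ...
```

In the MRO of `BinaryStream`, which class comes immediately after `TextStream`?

Pipe

L[BinaryStream] = BinaryStream + merge(L[YAMLMixin], L[Pipe], [YAMLMixin Pipe])
  take YAMLMixin:  [YAMLMixin Seekable Compressor Cacheable TextStream Model object] + [Pipe Validator Model object] + [YAMLMixin Pipe]
  take Seekable:  [Seekable Compressor Cacheable TextStream Model object] + [Pipe Validator Model object] + [Pipe]
  take Compressor:  [Compressor Cacheable TextStream Model object] + [Pipe Validator Model object] + [Pipe]
  take Cacheable:  [Cacheable TextStream Model object] + [Pipe Validator Model object] + [Pipe]
  take TextStream:  [TextStream Model object] + [Pipe Validator Model object] + [Pipe]
  take Pipe:  [Model object] + [Pipe Validator Model object] + [Pipe]
  take Validator:  [Model object] + [Validator Model object]
  take Model:  [Model object] + [Model object]
  take object:  [object] + [object]
MRO: BinaryStream YAMLMixin Seekable Compressor Cacheable TextStream Pipe Validator Model object
TextStream is at position 5; next is Pipe.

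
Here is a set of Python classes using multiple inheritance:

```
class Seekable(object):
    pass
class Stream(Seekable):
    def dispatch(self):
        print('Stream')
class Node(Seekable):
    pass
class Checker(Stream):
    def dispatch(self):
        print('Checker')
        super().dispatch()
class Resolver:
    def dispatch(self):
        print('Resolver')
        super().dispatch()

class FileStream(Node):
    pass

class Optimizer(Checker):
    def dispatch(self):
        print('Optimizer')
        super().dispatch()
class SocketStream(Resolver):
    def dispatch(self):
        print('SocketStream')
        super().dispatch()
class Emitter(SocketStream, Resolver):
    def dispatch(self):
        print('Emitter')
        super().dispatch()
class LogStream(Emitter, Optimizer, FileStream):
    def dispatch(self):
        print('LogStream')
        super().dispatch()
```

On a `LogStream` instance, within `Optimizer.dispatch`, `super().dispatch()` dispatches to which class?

Checker

L[LogStream] = LogStream + merge(L[Emitter], L[Optimizer], L[FileStream], [Emitter Optimizer FileStream])
  take Emitter:  [Emitter SocketStream Resolver object] + [Optimizer Checker Stream Seekable object] + [FileStream Node Seekable object] + [Emitter Optimizer FileStream]
  take SocketStream:  [SocketStream Resolver object] + [Optimizer Checker Stream Seekable object] + [FileStream Node Seekable object] + [Optimizer FileStream]
  take Resolver:  [Resolver object] + [Optimizer Checker Stream Seekable object] + [FileStream Node Seekable object] + [Optimizer FileStream]
  take Optimizer:  [object] + [Optimizer Checker Stream Seekable object] + [FileStream Node Seekable object] + [Optimizer FileStream]
  take Checker:  [object] + [Checker Stream Seekable object] + [FileStream Node Seekable object] + [FileStream]
  take Stream:  [object] + [Stream Seekable object] + [FileStream Node Seekable object] + [FileStream]
  take FileStream:  [object] + [Seekable object] + [FileStream Node Seekable object] + [FileStream]
  take Node:  [object] + [Seekable object] + [Node Seekable object]
  take Seekable:  [object] + [Seekable object] + [Seekable object]
  take object:  [object] + [object] + [object]
MRO: LogStream Emitter SocketStream Resolver Optimizer Checker Stream FileStream Node Seekable object
super() in Optimizer.dispatch on a LogStream instance goes to the class after Optimizer in LogStream's MRO: Checker.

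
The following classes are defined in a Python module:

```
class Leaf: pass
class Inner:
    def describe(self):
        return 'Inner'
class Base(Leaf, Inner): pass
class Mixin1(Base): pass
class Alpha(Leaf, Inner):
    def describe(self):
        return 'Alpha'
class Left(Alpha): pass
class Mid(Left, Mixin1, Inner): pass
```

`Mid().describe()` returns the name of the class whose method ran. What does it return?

L[Mid] = Mid + merge(L[Left], L[Mixin1], L[Inner], [Left Mixin1 Inner])
  take Left:  [Left Alpha Leaf Inner object] + [Mixin1 Base Leaf Inner object] + [Inner object] + [Left Mixin1 Inner]
  take Alpha:  [Alpha Leaf Inner object] + [Mixin1 Base Leaf Inner object] + [Inner object] + [Mixin1 Inner]
  take Mixin1:  [Leaf Inner object] + [Mixin1 Base Leaf Inner object] + [Inner object] + [Mixin1 Inner]
  take Base:  [Leaf Inner object] + [Base Leaf Inner object] + [Inner object] + [Inner]
  take Leaf:  [Leaf Inner object] + [Leaf Inner object] + [Inner object] + [Inner]
  take Inner:  [Inner object] + [Inner object] + [Inner object] + [Inner]
  take object:  [object] + [object] + [object]
MRO: Mid Left Alpha Mixin1 Base Leaf Inner object
describe is defined in: Alpha, Inner. First along the MRO is Alpha.

Alpha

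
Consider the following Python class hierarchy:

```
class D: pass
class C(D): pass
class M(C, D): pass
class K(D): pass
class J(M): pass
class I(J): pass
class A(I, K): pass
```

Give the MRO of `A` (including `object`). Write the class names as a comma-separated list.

A, I, J, M, C, K, D, object

L[A] = A + merge(L[I], L[K], [I K])
  take I:  [I J M C D object] + [K D object] + [I K]
  take J:  [J M C D object] + [K D object] + [K]
  take M:  [M C D object] + [K D object] + [K]
  take C:  [C D object] + [K D object] + [K]
  take K:  [D object] + [K D object] + [K]
  take D:  [D object] + [D object]
  take object:  [object] + [object]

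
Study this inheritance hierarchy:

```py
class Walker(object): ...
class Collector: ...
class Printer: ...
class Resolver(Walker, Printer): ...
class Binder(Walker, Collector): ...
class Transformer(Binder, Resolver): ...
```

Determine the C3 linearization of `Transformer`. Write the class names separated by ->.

Transformer -> Binder -> Resolver -> Walker -> Collector -> Printer -> object

L[Transformer] = Transformer + merge(L[Binder], L[Resolver], [Binder Resolver])
  take Binder:  [Binder Walker Collector object] + [Resolver Walker Printer object] + [Binder Resolver]
  take Resolver:  [Walker Collector object] + [Resolver Walker Printer object] + [Resolver]
  take Walker:  [Walker Collector object] + [Walker Printer object]
  take Collector:  [Collector object] + [Printer object]
  take Printer:  [object] + [Printer object]
  take object:  [object] + [object]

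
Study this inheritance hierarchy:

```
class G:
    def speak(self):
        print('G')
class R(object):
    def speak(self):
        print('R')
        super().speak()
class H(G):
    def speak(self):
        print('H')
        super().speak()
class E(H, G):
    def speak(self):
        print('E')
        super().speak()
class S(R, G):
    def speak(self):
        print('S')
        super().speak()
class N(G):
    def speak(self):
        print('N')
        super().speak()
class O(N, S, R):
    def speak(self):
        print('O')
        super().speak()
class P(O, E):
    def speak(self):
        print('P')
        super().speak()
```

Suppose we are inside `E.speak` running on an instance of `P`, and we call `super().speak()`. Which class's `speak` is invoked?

H

L[P] = P + merge(L[O], L[E], [O E])
  take O:  [O N S R G object] + [E H G object] + [O E]
  take N:  [N S R G object] + [E H G object] + [E]
  take S:  [S R G object] + [E H G object] + [E]
  take R:  [R G object] + [E H G object] + [E]
  take E:  [G object] + [E H G object] + [E]
  take H:  [G object] + [H G object]
  take G:  [G object] + [G object]
  take object:  [object] + [object]
MRO: P O N S R E H G object
super() in E.speak on a P instance goes to the class after E in P's MRO: H.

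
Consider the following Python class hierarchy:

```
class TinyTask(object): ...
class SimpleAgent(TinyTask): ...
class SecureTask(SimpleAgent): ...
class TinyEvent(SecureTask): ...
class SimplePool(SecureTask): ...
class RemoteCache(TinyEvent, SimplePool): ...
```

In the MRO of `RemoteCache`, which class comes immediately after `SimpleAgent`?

L[RemoteCache] = RemoteCache + merge(L[TinyEvent], L[SimplePool], [TinyEvent SimplePool])
  take TinyEvent:  [TinyEvent SecureTask SimpleAgent TinyTask object] + [SimplePool SecureTask SimpleAgent TinyTask object] + [TinyEvent SimplePool]
  take SimplePool:  [SecureTask SimpleAgent TinyTask object] + [SimplePool SecureTask SimpleAgent TinyTask object] + [SimplePool]
  take SecureTask:  [SecureTask SimpleAgent TinyTask object] + [SecureTask SimpleAgent TinyTask object]
  take SimpleAgent:  [SimpleAgent TinyTask object] + [SimpleAgent TinyTask object]
  take TinyTask:  [TinyTask object] + [TinyTask object]
  take object:  [object] + [object]
MRO: RemoteCache TinyEvent SimplePool SecureTask SimpleAgent TinyTask object
SimpleAgent is at position 4; next is TinyTask.

TinyTask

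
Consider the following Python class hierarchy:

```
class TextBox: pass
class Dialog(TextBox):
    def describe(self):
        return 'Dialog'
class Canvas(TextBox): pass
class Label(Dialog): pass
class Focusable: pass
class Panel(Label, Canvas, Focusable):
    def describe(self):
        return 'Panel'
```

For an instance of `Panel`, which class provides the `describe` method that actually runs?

L[Panel] = Panel + merge(L[Label], L[Canvas], L[Focusable], [Label Canvas Focusable])
  take Label:  [Label Dialog TextBox object] + [Canvas TextBox object] + [Focusable object] + [Label Canvas Focusable]
  take Dialog:  [Dialog TextBox object] + [Canvas TextBox object] + [Focusable object] + [Canvas Focusable]
  take Canvas:  [TextBox object] + [Canvas TextBox object] + [Focusable object] + [Canvas Focusable]
  take TextBox:  [TextBox object] + [TextBox object] + [Focusable object] + [Focusable]
  take Focusable:  [object] + [object] + [Focusable object] + [Focusable]
  take object:  [object] + [object] + [object]
MRO: Panel Label Dialog Canvas TextBox Focusable object
describe is defined in: Dialog, Panel. First along the MRO is Panel.

Panel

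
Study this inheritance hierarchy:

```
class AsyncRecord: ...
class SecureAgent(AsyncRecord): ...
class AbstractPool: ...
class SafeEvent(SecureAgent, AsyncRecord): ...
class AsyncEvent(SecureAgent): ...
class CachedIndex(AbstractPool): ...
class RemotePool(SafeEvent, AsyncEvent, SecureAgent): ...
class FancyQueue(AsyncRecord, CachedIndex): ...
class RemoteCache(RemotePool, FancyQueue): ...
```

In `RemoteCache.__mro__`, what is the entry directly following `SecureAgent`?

L[RemoteCache] = RemoteCache + merge(L[RemotePool], L[FancyQueue], [RemotePool FancyQueue])
  take RemotePool:  [RemotePool SafeEvent AsyncEvent SecureAgent AsyncRecord object] + [FancyQueue AsyncRecord CachedIndex AbstractPool object] + [RemotePool FancyQueue]
  take SafeEvent:  [SafeEvent AsyncEvent SecureAgent AsyncRecord object] + [FancyQueue AsyncRecord CachedIndex AbstractPool object] + [FancyQueue]
  take AsyncEvent:  [AsyncEvent SecureAgent AsyncRecord object] + [FancyQueue AsyncRecord CachedIndex AbstractPool object] + [FancyQueue]
  take SecureAgent:  [SecureAgent AsyncRecord object] + [FancyQueue AsyncRecord CachedIndex AbstractPool object] + [FancyQueue]
  take FancyQueue:  [AsyncRecord object] + [FancyQueue AsyncRecord CachedIndex AbstractPool object] + [FancyQueue]
  take AsyncRecord:  [AsyncRecord object] + [AsyncRecord CachedIndex AbstractPool object]
  take CachedIndex:  [object] + [CachedIndex AbstractPool object]
  take AbstractPool:  [object] + [AbstractPool object]
  take object:  [object] + [object]
MRO: RemoteCache RemotePool SafeEvent AsyncEvent SecureAgent FancyQueue AsyncRecord CachedIndex AbstractPool object
SecureAgent is at position 4; next is FancyQueue.

FancyQueue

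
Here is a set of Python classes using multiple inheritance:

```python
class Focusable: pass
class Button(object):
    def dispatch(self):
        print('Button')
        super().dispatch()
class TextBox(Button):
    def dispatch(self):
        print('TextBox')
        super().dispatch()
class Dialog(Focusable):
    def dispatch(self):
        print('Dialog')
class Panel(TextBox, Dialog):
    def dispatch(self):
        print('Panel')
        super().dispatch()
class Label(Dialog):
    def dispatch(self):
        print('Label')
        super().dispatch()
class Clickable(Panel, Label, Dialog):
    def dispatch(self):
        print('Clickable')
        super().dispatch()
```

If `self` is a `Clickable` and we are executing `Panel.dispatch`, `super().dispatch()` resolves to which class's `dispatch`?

TextBox

L[Clickable] = Clickable + merge(L[Panel], L[Label], L[Dialog], [Panel Label Dialog])
  take Panel:  [Panel TextBox Button Dialog Focusable object] + [Label Dialog Focusable object] + [Dialog Focusable object] + [Panel Label Dialog]
  take TextBox:  [TextBox Button Dialog Focusable object] + [Label Dialog Focusable object] + [Dialog Focusable object] + [Label Dialog]
  take Button:  [Button Dialog Focusable object] + [Label Dialog Focusable object] + [Dialog Focusable object] + [Label Dialog]
  take Label:  [Dialog Focusable object] + [Label Dialog Focusable object] + [Dialog Focusable object] + [Label Dialog]
  take Dialog:  [Dialog Focusable object] + [Dialog Focusable object] + [Dialog Focusable object] + [Dialog]
  take Focusable:  [Focusable object] + [Focusable object] + [Focusable object]
  take object:  [object] + [object] + [object]
MRO: Clickable Panel TextBox Button Label Dialog Focusable object
super() in Panel.dispatch on a Clickable instance goes to the class after Panel in Clickable's MRO: TextBox.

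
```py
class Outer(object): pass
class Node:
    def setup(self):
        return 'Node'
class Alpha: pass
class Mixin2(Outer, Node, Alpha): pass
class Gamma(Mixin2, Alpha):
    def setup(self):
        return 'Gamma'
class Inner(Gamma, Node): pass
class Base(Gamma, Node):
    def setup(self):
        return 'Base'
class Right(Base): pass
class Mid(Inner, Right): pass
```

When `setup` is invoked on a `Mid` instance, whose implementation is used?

L[Mid] = Mid + merge(L[Inner], L[Right], [Inner Right])
  take Inner:  [Inner Gamma Mixin2 Outer Node Alpha object] + [Right Base Gamma Mixin2 Outer Node Alpha object] + [Inner Right]
  take Right:  [Gamma Mixin2 Outer Node Alpha object] + [Right Base Gamma Mixin2 Outer Node Alpha object] + [Right]
  take Base:  [Gamma Mixin2 Outer Node Alpha object] + [Base Gamma Mixin2 Outer Node Alpha object]
  take Gamma:  [Gamma Mixin2 Outer Node Alpha object] + [Gamma Mixin2 Outer Node Alpha object]
  take Mixin2:  [Mixin2 Outer Node Alpha object] + [Mixin2 Outer Node Alpha object]
  take Outer:  [Outer Node Alpha object] + [Outer Node Alpha object]
  take Node:  [Node Alpha object] + [Node Alpha object]
  take Alpha:  [Alpha object] + [Alpha object]
  take object:  [object] + [object]
MRO: Mid Inner Right Base Gamma Mixin2 Outer Node Alpha object
setup is defined in: Base, Gamma, Node. First along the MRO is Base.

Base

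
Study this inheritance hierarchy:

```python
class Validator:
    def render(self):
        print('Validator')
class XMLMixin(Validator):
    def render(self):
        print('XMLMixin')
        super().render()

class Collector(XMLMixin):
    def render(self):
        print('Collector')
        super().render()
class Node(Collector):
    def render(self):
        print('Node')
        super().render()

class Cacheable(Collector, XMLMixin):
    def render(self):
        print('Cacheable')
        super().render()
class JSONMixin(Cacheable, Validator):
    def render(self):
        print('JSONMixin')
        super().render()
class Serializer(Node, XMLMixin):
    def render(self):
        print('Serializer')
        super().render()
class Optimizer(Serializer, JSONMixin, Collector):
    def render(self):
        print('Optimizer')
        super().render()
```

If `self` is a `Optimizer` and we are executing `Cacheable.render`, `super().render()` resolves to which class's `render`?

Collector

L[Optimizer] = Optimizer + merge(L[Serializer], L[JSONMixin], L[Collector], [Serializer JSONMixin Collector])
  take Serializer:  [Serializer Node Collector XMLMixin Validator object] + [JSONMixin Cacheable Collector XMLMixin Validator object] + [Collector XMLMixin Validator object] + [Serializer JSONMixin Collector]
  take Node:  [Node Collector XMLMixin Validator object] + [JSONMixin Cacheable Collector XMLMixin Validator object] + [Collector XMLMixin Validator object] + [JSONMixin Collector]
  take JSONMixin:  [Collector XMLMixin Validator object] + [JSONMixin Cacheable Collector XMLMixin Validator object] + [Collector XMLMixin Validator object] + [JSONMixin Collector]
  take Cacheable:  [Collector XMLMixin Validator object] + [Cacheable Collector XMLMixin Validator object] + [Collector XMLMixin Validator object] + [Collector]
  take Collector:  [Collector XMLMixin Validator object] + [Collector XMLMixin Validator object] + [Collector XMLMixin Validator object] + [Collector]
  take XMLMixin:  [XMLMixin Validator object] + [XMLMixin Validator object] + [XMLMixin Validator object]
  take Validator:  [Validator object] + [Validator object] + [Validator object]
  take object:  [object] + [object] + [object]
MRO: Optimizer Serializer Node JSONMixin Cacheable Collector XMLMixin Validator object
super() in Cacheable.render on a Optimizer instance goes to the class after Cacheable in Optimizer's MRO: Collector.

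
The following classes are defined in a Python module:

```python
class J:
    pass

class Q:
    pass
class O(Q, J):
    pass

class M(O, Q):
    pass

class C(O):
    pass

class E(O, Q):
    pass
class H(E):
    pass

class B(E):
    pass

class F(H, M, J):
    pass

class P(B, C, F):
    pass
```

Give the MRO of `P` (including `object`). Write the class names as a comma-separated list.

P, B, C, F, H, E, M, O, Q, J, object

L[P] = P + merge(L[B], L[C], L[F], [B C F])
  take B:  [B E O Q J object] + [C O Q J object] + [F H E M O Q J object] + [B C F]
  take C:  [E O Q J object] + [C O Q J object] + [F H E M O Q J object] + [C F]
  take F:  [E O Q J object] + [O Q J object] + [F H E M O Q J object] + [F]
  take H:  [E O Q J object] + [O Q J object] + [H E M O Q J object]
  take E:  [E O Q J object] + [O Q J object] + [E M O Q J object]
  take M:  [O Q J object] + [O Q J object] + [M O Q J object]
  take O:  [O Q J object] + [O Q J object] + [O Q J object]
  take Q:  [Q J object] + [Q J object] + [Q J object]
  take J:  [J object] + [J object] + [J object]
  take object:  [object] + [object] + [object]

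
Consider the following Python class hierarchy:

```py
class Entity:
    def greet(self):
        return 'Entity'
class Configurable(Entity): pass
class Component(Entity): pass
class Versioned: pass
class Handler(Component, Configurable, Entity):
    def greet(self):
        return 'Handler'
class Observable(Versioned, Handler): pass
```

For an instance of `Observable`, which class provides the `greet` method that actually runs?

L[Observable] = Observable + merge(L[Versioned], L[Handler], [Versioned Handler])
  take Versioned:  [Versioned object] + [Handler Component Configurable Entity object] + [Versioned Handler]
  take Handler:  [object] + [Handler Component Configurable Entity object] + [Handler]
  take Component:  [object] + [Component Configurable Entity object]
  take Configurable:  [object] + [Configurable Entity object]
  take Entity:  [object] + [Entity object]
  take object:  [object] + [object]
MRO: Observable Versioned Handler Component Configurable Entity object
greet is defined in: Entity, Handler. First along the MRO is Handler.

Handler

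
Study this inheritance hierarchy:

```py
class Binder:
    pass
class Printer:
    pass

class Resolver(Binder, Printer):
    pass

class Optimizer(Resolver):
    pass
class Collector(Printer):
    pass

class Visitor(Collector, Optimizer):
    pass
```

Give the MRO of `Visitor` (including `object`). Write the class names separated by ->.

L[Visitor] = Visitor + merge(L[Collector], L[Optimizer], [Collector Optimizer])
  take Collector:  [Collector Printer object] + [Optimizer Resolver Binder Printer object] + [Collector Optimizer]
  take Optimizer:  [Printer object] + [Optimizer Resolver Binder Printer object] + [Optimizer]
  take Resolver:  [Printer object] + [Resolver Binder Printer object]
  take Binder:  [Printer object] + [Binder Printer object]
  take Printer:  [Printer object] + [Printer object]
  take object:  [object] + [object]

Visitor -> Collector -> Optimizer -> Resolver -> Binder -> Printer -> object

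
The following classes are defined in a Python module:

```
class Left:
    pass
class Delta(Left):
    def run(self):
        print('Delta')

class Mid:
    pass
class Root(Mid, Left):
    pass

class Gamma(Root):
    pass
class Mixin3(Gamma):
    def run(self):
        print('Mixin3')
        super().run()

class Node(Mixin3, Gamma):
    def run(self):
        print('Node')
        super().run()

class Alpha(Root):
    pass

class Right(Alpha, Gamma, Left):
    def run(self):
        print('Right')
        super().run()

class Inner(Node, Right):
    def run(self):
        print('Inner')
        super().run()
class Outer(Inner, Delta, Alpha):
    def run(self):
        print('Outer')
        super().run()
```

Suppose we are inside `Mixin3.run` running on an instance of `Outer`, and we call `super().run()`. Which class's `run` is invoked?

L[Outer] = Outer + merge(L[Inner], L[Delta], L[Alpha], [Inner Delta Alpha])
  take Inner:  [Inner Node Mixin3 Right Alpha Gamma Root Mid Left object] + [Delta Left object] + [Alpha Root Mid Left object] + [Inner Delta Alpha]
  take Node:  [Node Mixin3 Right Alpha Gamma Root Mid Left object] + [Delta Left object] + [Alpha Root Mid Left object] + [Delta Alpha]
  take Mixin3:  [Mixin3 Right Alpha Gamma Root Mid Left object] + [Delta Left object] + [Alpha Root Mid Left object] + [Delta Alpha]
  take Right:  [Right Alpha Gamma Root Mid Left object] + [Delta Left object] + [Alpha Root Mid Left object] + [Delta Alpha]
  take Delta:  [Alpha Gamma Root Mid Left object] + [Delta Left object] + [Alpha Root Mid Left object] + [Delta Alpha]
  take Alpha:  [Alpha Gamma Root Mid Left object] + [Left object] + [Alpha Root Mid Left object] + [Alpha]
  take Gamma:  [Gamma Root Mid Left object] + [Left object] + [Root Mid Left object]
  take Root:  [Root Mid Left object] + [Left object] + [Root Mid Left object]
  take Mid:  [Mid Left object] + [Left object] + [Mid Left object]
  take Left:  [Left object] + [Left object] + [Left object]
  take object:  [object] + [object] + [object]
MRO: Outer Inner Node Mixin3 Right Delta Alpha Gamma Root Mid Left object
super() in Mixin3.run on a Outer instance goes to the class after Mixin3 in Outer's MRO: Right.

Right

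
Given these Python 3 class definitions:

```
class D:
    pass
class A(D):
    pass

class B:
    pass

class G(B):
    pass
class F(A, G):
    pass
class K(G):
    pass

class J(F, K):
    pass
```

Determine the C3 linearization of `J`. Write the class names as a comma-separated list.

L[J] = J + merge(L[F], L[K], [F K])
  take F:  [F A D G B object] + [K G B object] + [F K]
  take A:  [A D G B object] + [K G B object] + [K]
  take D:  [D G B object] + [K G B object] + [K]
  take K:  [G B object] + [K G B object] + [K]
  take G:  [G B object] + [G B object]
  take B:  [B object] + [B object]
  take object:  [object] + [object]

J, F, A, D, K, G, B, object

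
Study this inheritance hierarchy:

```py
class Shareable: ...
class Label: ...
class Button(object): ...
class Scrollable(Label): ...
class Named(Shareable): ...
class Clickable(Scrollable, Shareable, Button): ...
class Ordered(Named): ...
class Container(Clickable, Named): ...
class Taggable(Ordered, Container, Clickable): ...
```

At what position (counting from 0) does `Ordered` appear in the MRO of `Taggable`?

1

L[Taggable] = Taggable + merge(L[Ordered], L[Container], L[Clickable], [Ordered Container Clickable])
  take Ordered:  [Ordered Named Shareable object] + [Container Clickable Scrollable Label Named Shareable Button object] + [Clickable Scrollable Label Shareable Button object] + [Ordered Container Clickable]
  take Container:  [Named Shareable object] + [Container Clickable Scrollable Label Named Shareable Button object] + [Clickable Scrollable Label Shareable Button object] + [Container Clickable]
  take Clickable:  [Named Shareable object] + [Clickable Scrollable Label Named Shareable Button object] + [Clickable Scrollable Label Shareable Button object] + [Clickable]
  take Scrollable:  [Named Shareable object] + [Scrollable Label Named Shareable Button object] + [Scrollable Label Shareable Button object]
  take Label:  [Named Shareable object] + [Label Named Shareable Button object] + [Label Shareable Button object]
  take Named:  [Named Shareable object] + [Named Shareable Button object] + [Shareable Button object]
  take Shareable:  [Shareable object] + [Shareable Button object] + [Shareable Button object]
  take Button:  [object] + [Button object] + [Button object]
  take object:  [object] + [object] + [object]
MRO: Taggable Ordered Container Clickable Scrollable Label Named Shareable Button object
Ordered sits at index 1.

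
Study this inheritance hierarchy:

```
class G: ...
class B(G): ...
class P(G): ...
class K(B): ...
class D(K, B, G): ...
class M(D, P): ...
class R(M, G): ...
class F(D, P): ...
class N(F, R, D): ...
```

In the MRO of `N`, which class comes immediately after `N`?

F

L[N] = N + merge(L[F], L[R], L[D], [F R D])
  take F:  [F D K B P G object] + [R M D K B P G object] + [D K B G object] + [F R D]
  take R:  [D K B P G object] + [R M D K B P G object] + [D K B G object] + [R D]
  take M:  [D K B P G object] + [M D K B P G object] + [D K B G object] + [D]
  take D:  [D K B P G object] + [D K B P G object] + [D K B G object] + [D]
  take K:  [K B P G object] + [K B P G object] + [K B G object]
  take B:  [B P G object] + [B P G object] + [B G object]
  take P:  [P G object] + [P G object] + [G object]
  take G:  [G object] + [G object] + [G object]
  take object:  [object] + [object] + [object]
MRO: N F R M D K B P G object
N is at position 0; next is F.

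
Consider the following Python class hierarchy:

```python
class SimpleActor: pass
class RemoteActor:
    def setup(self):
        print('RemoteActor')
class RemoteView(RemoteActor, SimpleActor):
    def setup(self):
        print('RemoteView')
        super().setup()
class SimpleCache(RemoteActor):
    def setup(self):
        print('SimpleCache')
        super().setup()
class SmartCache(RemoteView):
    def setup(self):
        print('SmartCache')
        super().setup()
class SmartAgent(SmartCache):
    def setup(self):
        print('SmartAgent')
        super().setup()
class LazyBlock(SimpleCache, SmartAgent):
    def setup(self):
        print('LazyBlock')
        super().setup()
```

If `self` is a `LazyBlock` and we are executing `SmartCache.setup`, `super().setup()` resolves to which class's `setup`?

L[LazyBlock] = LazyBlock + merge(L[SimpleCache], L[SmartAgent], [SimpleCache SmartAgent])
  take SimpleCache:  [SimpleCache RemoteActor object] + [SmartAgent SmartCache RemoteView RemoteActor SimpleActor object] + [SimpleCache SmartAgent]
  take SmartAgent:  [RemoteActor object] + [SmartAgent SmartCache RemoteView RemoteActor SimpleActor object] + [SmartAgent]
  take SmartCache:  [RemoteActor object] + [SmartCache RemoteView RemoteActor SimpleActor object]
  take RemoteView:  [RemoteActor object] + [RemoteView RemoteActor SimpleActor object]
  take RemoteActor:  [RemoteActor object] + [RemoteActor SimpleActor object]
  take SimpleActor:  [object] + [SimpleActor object]
  take object:  [object] + [object]
MRO: LazyBlock SimpleCache SmartAgent SmartCache RemoteView RemoteActor SimpleActor object
super() in SmartCache.setup on a LazyBlock instance goes to the class after SmartCache in LazyBlock's MRO: RemoteView.

RemoteView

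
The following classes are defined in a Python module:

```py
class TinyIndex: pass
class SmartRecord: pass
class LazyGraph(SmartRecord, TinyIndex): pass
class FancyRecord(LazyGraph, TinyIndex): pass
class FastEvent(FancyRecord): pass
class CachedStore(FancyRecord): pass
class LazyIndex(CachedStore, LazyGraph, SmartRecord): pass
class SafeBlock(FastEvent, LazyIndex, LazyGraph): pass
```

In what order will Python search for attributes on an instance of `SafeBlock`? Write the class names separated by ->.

SafeBlock -> FastEvent -> LazyIndex -> CachedStore -> FancyRecord -> LazyGraph -> SmartRecord -> TinyIndex -> object

L[SafeBlock] = SafeBlock + merge(L[FastEvent], L[LazyIndex], L[LazyGraph], [FastEvent LazyIndex LazyGraph])
  take FastEvent:  [FastEvent FancyRecord LazyGraph SmartRecord TinyIndex object] + [LazyIndex CachedStore FancyRecord LazyGraph SmartRecord TinyIndex object] + [LazyGraph SmartRecord TinyIndex object] + [FastEvent LazyIndex LazyGraph]
  take LazyIndex:  [FancyRecord LazyGraph SmartRecord TinyIndex object] + [LazyIndex CachedStore FancyRecord LazyGraph SmartRecord TinyIndex object] + [LazyGraph SmartRecord TinyIndex object] + [LazyIndex LazyGraph]
  take CachedStore:  [FancyRecord LazyGraph SmartRecord TinyIndex object] + [CachedStore FancyRecord LazyGraph SmartRecord TinyIndex object] + [LazyGraph SmartRecord TinyIndex object] + [LazyGraph]
  take FancyRecord:  [FancyRecord LazyGraph SmartRecord TinyIndex object] + [FancyRecord LazyGraph SmartRecord TinyIndex object] + [LazyGraph SmartRecord TinyIndex object] + [LazyGraph]
  take LazyGraph:  [LazyGraph SmartRecord TinyIndex object] + [LazyGraph SmartRecord TinyIndex object] + [LazyGraph SmartRecord TinyIndex object] + [LazyGraph]
  take SmartRecord:  [SmartRecord TinyIndex object] + [SmartRecord TinyIndex object] + [SmartRecord TinyIndex object]
  take TinyIndex:  [TinyIndex object] + [TinyIndex object] + [TinyIndex object]
  take object:  [object] + [object] + [object]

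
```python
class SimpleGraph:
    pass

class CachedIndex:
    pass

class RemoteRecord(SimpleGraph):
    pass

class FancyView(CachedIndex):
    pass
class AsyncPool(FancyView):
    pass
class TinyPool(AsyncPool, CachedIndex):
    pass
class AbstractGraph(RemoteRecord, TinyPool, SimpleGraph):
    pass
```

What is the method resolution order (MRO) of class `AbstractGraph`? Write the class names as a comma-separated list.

L[AbstractGraph] = AbstractGraph + merge(L[RemoteRecord], L[TinyPool], L[SimpleGraph], [RemoteRecord TinyPool SimpleGraph])
  take RemoteRecord:  [RemoteRecord SimpleGraph object] + [TinyPool AsyncPool FancyView CachedIndex object] + [SimpleGraph object] + [RemoteRecord TinyPool SimpleGraph]
  take TinyPool:  [SimpleGraph object] + [TinyPool AsyncPool FancyView CachedIndex object] + [SimpleGraph object] + [TinyPool SimpleGraph]
  take SimpleGraph:  [SimpleGraph object] + [AsyncPool FancyView CachedIndex object] + [SimpleGraph object] + [SimpleGraph]
  take AsyncPool:  [object] + [AsyncPool FancyView CachedIndex object] + [object]
  take FancyView:  [object] + [FancyView CachedIndex object] + [object]
  take CachedIndex:  [object] + [CachedIndex object] + [object]
  take object:  [object] + [object] + [object]

AbstractGraph, RemoteRecord, TinyPool, SimpleGraph, AsyncPool, FancyView, CachedIndex, object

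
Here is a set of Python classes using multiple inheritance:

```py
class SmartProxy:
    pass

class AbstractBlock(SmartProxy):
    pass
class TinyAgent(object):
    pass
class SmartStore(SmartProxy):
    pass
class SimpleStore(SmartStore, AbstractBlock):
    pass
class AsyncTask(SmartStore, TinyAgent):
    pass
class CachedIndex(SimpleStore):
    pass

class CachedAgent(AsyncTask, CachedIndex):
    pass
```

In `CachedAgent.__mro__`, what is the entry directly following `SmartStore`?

L[CachedAgent] = CachedAgent + merge(L[AsyncTask], L[CachedIndex], [AsyncTask CachedIndex])
  take AsyncTask:  [AsyncTask SmartStore SmartProxy TinyAgent object] + [CachedIndex SimpleStore SmartStore AbstractBlock SmartProxy object] + [AsyncTask CachedIndex]
  take CachedIndex:  [SmartStore SmartProxy TinyAgent object] + [CachedIndex SimpleStore SmartStore AbstractBlock SmartProxy object] + [CachedIndex]
  take SimpleStore:  [SmartStore SmartProxy TinyAgent object] + [SimpleStore SmartStore AbstractBlock SmartProxy object]
  take SmartStore:  [SmartStore SmartProxy TinyAgent object] + [SmartStore AbstractBlock SmartProxy object]
  take AbstractBlock:  [SmartProxy TinyAgent object] + [AbstractBlock SmartProxy object]
  take SmartProxy:  [SmartProxy TinyAgent object] + [SmartProxy object]
  take TinyAgent:  [TinyAgent object] + [object]
  take object:  [object] + [object]
MRO: CachedAgent AsyncTask CachedIndex SimpleStore SmartStore AbstractBlock SmartProxy TinyAgent object
SmartStore is at position 4; next is AbstractBlock.

AbstractBlock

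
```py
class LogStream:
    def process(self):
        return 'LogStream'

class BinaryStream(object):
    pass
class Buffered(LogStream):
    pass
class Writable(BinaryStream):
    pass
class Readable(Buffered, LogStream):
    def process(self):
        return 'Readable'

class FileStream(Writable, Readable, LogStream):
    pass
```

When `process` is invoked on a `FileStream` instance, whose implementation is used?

L[FileStream] = FileStream + merge(L[Writable], L[Readable], L[LogStream], [Writable Readable LogStream])
  take Writable:  [Writable BinaryStream object] + [Readable Buffered LogStream object] + [LogStream object] + [Writable Readable LogStream]
  take BinaryStream:  [BinaryStream object] + [Readable Buffered LogStream object] + [LogStream object] + [Readable LogStream]
  take Readable:  [object] + [Readable Buffered LogStream object] + [LogStream object] + [Readable LogStream]
  take Buffered:  [object] + [Buffered LogStream object] + [LogStream object] + [LogStream]
  take LogStream:  [object] + [LogStream object] + [LogStream object] + [LogStream]
  take object:  [object] + [object] + [object]
MRO: FileStream Writable BinaryStream Readable Buffered LogStream object
process is defined in: LogStream, Readable. First along the MRO is Readable.

Readable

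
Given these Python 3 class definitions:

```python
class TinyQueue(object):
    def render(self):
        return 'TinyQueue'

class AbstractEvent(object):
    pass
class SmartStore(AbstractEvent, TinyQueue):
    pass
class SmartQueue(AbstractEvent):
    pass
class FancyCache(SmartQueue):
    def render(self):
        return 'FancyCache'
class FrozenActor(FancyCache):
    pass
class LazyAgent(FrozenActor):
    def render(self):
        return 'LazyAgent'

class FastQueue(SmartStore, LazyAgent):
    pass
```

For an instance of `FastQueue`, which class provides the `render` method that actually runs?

L[FastQueue] = FastQueue + merge(L[SmartStore], L[LazyAgent], [SmartStore LazyAgent])
  take SmartStore:  [SmartStore AbstractEvent TinyQueue object] + [LazyAgent FrozenActor FancyCache SmartQueue AbstractEvent object] + [SmartStore LazyAgent]
  take LazyAgent:  [AbstractEvent TinyQueue object] + [LazyAgent FrozenActor FancyCache SmartQueue AbstractEvent object] + [LazyAgent]
  take FrozenActor:  [AbstractEvent TinyQueue object] + [FrozenActor FancyCache SmartQueue AbstractEvent object]
  take FancyCache:  [AbstractEvent TinyQueue object] + [FancyCache SmartQueue AbstractEvent object]
  take SmartQueue:  [AbstractEvent TinyQueue object] + [SmartQueue AbstractEvent object]
  take AbstractEvent:  [AbstractEvent TinyQueue object] + [AbstractEvent object]
  take TinyQueue:  [TinyQueue object] + [object]
  take object:  [object] + [object]
MRO: FastQueue SmartStore LazyAgent FrozenActor FancyCache SmartQueue AbstractEvent TinyQueue object
render is defined in: FancyCache, LazyAgent, TinyQueue. First along the MRO is LazyAgent.

LazyAgent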